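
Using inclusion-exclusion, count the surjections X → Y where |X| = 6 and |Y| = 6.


n = |X| = 6, k = |Y| = 6. Surjections via inclusion-exclusion:
S(n,k) = Σ(-1)^i × C(k,i) × (k-i)^n, i=0 to k
i=0: (-1)^0×C(6,0)×6^6 = 46656
i=1: (-1)^1×C(6,1)×5^6 = -93750
i=2: (-1)^2×C(6,2)×4^6 = 61440
i=3: (-1)^3×C(6,3)×3^6 = -14580
i=4: (-1)^4×C(6,4)×2^6 = 960
i=5: (-1)^5×C(6,5)×1^6 = -6
i=6: (-1)^6×C(6,6)×0^6 = 0
Total = 720

Number of surjections = 720


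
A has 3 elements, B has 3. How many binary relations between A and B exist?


A relation from A to B is any subset of A × B.
|A × B| = 3 × 3 = 9
# relations = 2^|A × B| = 2^9 = 512

Number of relations = 512


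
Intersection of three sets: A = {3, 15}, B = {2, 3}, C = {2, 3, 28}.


A ∩ B = {3}
(A ∩ B) ∩ C = {3}

A ∩ B ∩ C = {3}


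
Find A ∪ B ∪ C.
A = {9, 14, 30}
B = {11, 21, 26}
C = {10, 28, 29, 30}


A ∪ B = {9, 11, 14, 21, 26, 30}
(A ∪ B) ∪ C = {9, 10, 11, 14, 21, 26, 28, 29, 30}

A ∪ B ∪ C = {9, 10, 11, 14, 21, 26, 28, 29, 30}


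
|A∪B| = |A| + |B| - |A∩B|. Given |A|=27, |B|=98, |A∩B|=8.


|A ∪ B| = |A| + |B| - |A ∩ B|
= 27 + 98 - 8
= 117

|A ∪ B| = 117


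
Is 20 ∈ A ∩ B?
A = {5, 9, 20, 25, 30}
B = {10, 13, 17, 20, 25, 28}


A = {5, 9, 20, 25, 30}, B = {10, 13, 17, 20, 25, 28}
A ∩ B = elements in both A and B
A ∩ B = {20, 25}
Checking if 20 ∈ A ∩ B
20 is in A ∩ B → True

20 ∈ A ∩ B


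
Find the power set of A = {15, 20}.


|A| = 2, so |P(A)| = 2^2 = 4
Enumerate subsets by cardinality (0 to 2):
∅, {15}, {20}, {15, 20}

P(A) has 4 subsets: ∅, {15}, {20}, {15, 20}


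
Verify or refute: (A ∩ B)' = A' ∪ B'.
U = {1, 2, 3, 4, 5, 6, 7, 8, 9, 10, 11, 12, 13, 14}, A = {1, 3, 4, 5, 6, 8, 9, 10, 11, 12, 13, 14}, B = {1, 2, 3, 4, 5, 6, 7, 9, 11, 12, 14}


LHS: A ∩ B = {1, 3, 4, 5, 6, 9, 11, 12, 14}
(A ∩ B)' = U \ (A ∩ B) = {2, 7, 8, 10, 13}
A' = {2, 7}, B' = {8, 10, 13}
Claimed RHS: A' ∪ B' = {2, 7, 8, 10, 13}
Identity is VALID: LHS = RHS = {2, 7, 8, 10, 13} ✓

Identity is valid. (A ∩ B)' = A' ∪ B' = {2, 7, 8, 10, 13}


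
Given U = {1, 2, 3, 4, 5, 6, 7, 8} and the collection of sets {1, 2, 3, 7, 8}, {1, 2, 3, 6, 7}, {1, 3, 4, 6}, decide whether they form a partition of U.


A partition requires: (1) non-empty parts, (2) pairwise disjoint, (3) union = U
Parts: {1, 2, 3, 7, 8}, {1, 2, 3, 6, 7}, {1, 3, 4, 6}
Union of parts: {1, 2, 3, 4, 6, 7, 8}
U = {1, 2, 3, 4, 5, 6, 7, 8}
All non-empty? True
Pairwise disjoint? False
Covers U? False

No, not a valid partition


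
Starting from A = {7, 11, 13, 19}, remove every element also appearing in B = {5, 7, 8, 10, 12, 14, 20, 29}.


A \ B = elements in A but not in B
A = {7, 11, 13, 19}
B = {5, 7, 8, 10, 12, 14, 20, 29}
Remove from A any elements in B
A \ B = {11, 13, 19}

A \ B = {11, 13, 19}


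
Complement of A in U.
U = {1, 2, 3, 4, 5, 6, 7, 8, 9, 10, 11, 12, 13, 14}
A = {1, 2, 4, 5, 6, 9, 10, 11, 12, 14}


Aᶜ = U \ A = elements in U but not in A
U = {1, 2, 3, 4, 5, 6, 7, 8, 9, 10, 11, 12, 13, 14}
A = {1, 2, 4, 5, 6, 9, 10, 11, 12, 14}
Aᶜ = {3, 7, 8, 13}

Aᶜ = {3, 7, 8, 13}


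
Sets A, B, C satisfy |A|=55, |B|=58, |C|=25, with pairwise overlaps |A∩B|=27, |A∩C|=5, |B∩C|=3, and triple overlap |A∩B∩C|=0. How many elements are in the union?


|A∪B∪C| = |A|+|B|+|C| - |A∩B|-|A∩C|-|B∩C| + |A∩B∩C|
= 55+58+25 - 27-5-3 + 0
= 138 - 35 + 0
= 103

|A ∪ B ∪ C| = 103


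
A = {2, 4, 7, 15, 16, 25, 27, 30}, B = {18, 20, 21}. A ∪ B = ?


A ∪ B = all elements in A or B (or both)
A = {2, 4, 7, 15, 16, 25, 27, 30}
B = {18, 20, 21}
A ∪ B = {2, 4, 7, 15, 16, 18, 20, 21, 25, 27, 30}

A ∪ B = {2, 4, 7, 15, 16, 18, 20, 21, 25, 27, 30}


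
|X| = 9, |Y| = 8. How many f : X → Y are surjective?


n = |X| = 9, k = |Y| = 8. Surjections via inclusion-exclusion:
S(n,k) = Σ(-1)^i × C(k,i) × (k-i)^n, i=0 to k
i=0: (-1)^0×C(8,0)×8^9 = 134217728
i=1: (-1)^1×C(8,1)×7^9 = -322828856
i=2: (-1)^2×C(8,2)×6^9 = 282175488
i=3: (-1)^3×C(8,3)×5^9 = -109375000
i=4: (-1)^4×C(8,4)×4^9 = 18350080
i=5: (-1)^5×C(8,5)×3^9 = -1102248
i=6: (-1)^6×C(8,6)×2^9 = 14336
i=7: (-1)^7×C(8,7)×1^9 = -8
i=8: (-1)^8×C(8,8)×0^9 = 0
Total = 1451520

Number of surjections = 1451520


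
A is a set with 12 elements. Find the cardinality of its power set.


Number of subsets = 2^n
= 2^12
= 4096

|P(A)| = 4096


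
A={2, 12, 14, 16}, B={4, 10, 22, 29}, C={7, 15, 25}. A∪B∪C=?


A ∪ B = {2, 4, 10, 12, 14, 16, 22, 29}
(A ∪ B) ∪ C = {2, 4, 7, 10, 12, 14, 15, 16, 22, 25, 29}

A ∪ B ∪ C = {2, 4, 7, 10, 12, 14, 15, 16, 22, 25, 29}


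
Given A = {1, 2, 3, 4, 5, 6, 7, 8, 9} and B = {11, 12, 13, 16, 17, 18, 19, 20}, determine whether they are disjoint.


Disjoint means A ∩ B = ∅.
A ∩ B = ∅
A ∩ B = ∅, so A and B are disjoint.

Yes, A and B are disjoint


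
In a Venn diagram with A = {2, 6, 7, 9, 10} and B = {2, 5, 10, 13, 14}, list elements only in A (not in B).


A = {2, 6, 7, 9, 10}
B = {2, 5, 10, 13, 14}
Region: only in A (not in B)
Elements: {6, 7, 9}

Elements only in A (not in B): {6, 7, 9}


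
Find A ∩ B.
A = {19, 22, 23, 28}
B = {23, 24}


A ∩ B = elements in both A and B
A = {19, 22, 23, 28}
B = {23, 24}
A ∩ B = {23}

A ∩ B = {23}


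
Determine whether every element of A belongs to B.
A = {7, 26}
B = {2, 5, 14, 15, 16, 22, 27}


A ⊆ B means every element of A is in B.
Elements in A not in B: {7, 26}
So A ⊄ B.

No, A ⊄ B


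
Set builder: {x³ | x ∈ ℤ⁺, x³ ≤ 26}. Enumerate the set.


Checking each candidate:
Condition: positive perfect cubes ≤ 26
Result = {1, 8}

{1, 8}


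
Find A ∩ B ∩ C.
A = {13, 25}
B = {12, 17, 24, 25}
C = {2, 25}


A ∩ B = {25}
(A ∩ B) ∩ C = {25}

A ∩ B ∩ C = {25}


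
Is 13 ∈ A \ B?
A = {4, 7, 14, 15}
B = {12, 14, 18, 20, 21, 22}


A = {4, 7, 14, 15}, B = {12, 14, 18, 20, 21, 22}
A \ B = elements in A but not in B
A \ B = {4, 7, 15}
Checking if 13 ∈ A \ B
13 is not in A \ B → False

13 ∉ A \ B


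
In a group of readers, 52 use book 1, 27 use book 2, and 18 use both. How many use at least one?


|A ∪ B| = |A| + |B| - |A ∩ B|
= 52 + 27 - 18
= 61

|A ∪ B| = 61


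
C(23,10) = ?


C(n,k) = n! / (k!(n-k)!)
C(23,10) = 23! / (10!13!)
= 1144066

C(23,10) = 1144066


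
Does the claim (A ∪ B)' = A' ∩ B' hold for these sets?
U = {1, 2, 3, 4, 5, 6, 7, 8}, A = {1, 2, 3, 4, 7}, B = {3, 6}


LHS: A ∪ B = {1, 2, 3, 4, 6, 7}
(A ∪ B)' = U \ (A ∪ B) = {5, 8}
A' = {5, 6, 8}, B' = {1, 2, 4, 5, 7, 8}
Claimed RHS: A' ∩ B' = {5, 8}
Identity is VALID: LHS = RHS = {5, 8} ✓

Identity is valid. (A ∪ B)' = A' ∩ B' = {5, 8}


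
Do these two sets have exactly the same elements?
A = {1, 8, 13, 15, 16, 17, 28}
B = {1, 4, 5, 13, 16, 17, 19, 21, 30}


Two sets are equal iff they have exactly the same elements.
A = {1, 8, 13, 15, 16, 17, 28}
B = {1, 4, 5, 13, 16, 17, 19, 21, 30}
Differences: {4, 5, 8, 15, 19, 21, 28, 30}
A ≠ B

No, A ≠ B


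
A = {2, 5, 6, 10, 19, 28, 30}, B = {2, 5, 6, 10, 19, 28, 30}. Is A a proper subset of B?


A ⊂ B requires: A ⊆ B AND A ≠ B.
A ⊆ B? Yes
A = B? Yes
A = B, so A is not a PROPER subset.

No, A is not a proper subset of B


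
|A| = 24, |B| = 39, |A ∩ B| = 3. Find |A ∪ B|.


|A ∪ B| = |A| + |B| - |A ∩ B|
= 24 + 39 - 3
= 60

|A ∪ B| = 60


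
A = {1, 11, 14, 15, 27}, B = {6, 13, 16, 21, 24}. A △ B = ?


A △ B = (A \ B) ∪ (B \ A) = elements in exactly one of A or B
A \ B = {1, 11, 14, 15, 27}
B \ A = {6, 13, 16, 21, 24}
A △ B = {1, 6, 11, 13, 14, 15, 16, 21, 24, 27}

A △ B = {1, 6, 11, 13, 14, 15, 16, 21, 24, 27}


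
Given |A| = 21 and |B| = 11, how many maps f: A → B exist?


Each of |A| = 21 inputs maps to any of |B| = 11 outputs.
# functions = |B|^|A| = 11^21
= 7400249944258160101211

Number of functions = 7400249944258160101211


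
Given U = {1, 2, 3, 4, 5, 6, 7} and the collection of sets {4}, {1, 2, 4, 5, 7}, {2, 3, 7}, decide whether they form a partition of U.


A partition requires: (1) non-empty parts, (2) pairwise disjoint, (3) union = U
Parts: {4}, {1, 2, 4, 5, 7}, {2, 3, 7}
Union of parts: {1, 2, 3, 4, 5, 7}
U = {1, 2, 3, 4, 5, 6, 7}
All non-empty? True
Pairwise disjoint? False
Covers U? False

No, not a valid partition


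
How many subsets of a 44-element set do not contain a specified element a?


Subsets of A avoiding a are subsets of A \ {a}, which has 43 elements.
Count = 2^(n-1) = 2^43
= 8796093022208

Number of subsets avoiding a = 8796093022208


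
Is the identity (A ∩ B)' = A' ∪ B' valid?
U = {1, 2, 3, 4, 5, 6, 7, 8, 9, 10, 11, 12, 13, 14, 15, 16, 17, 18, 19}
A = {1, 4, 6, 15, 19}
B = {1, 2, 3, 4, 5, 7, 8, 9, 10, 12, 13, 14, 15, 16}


LHS: A ∩ B = {1, 4, 15}
(A ∩ B)' = U \ (A ∩ B) = {2, 3, 5, 6, 7, 8, 9, 10, 11, 12, 13, 14, 16, 17, 18, 19}
A' = {2, 3, 5, 7, 8, 9, 10, 11, 12, 13, 14, 16, 17, 18}, B' = {6, 11, 17, 18, 19}
Claimed RHS: A' ∪ B' = {2, 3, 5, 6, 7, 8, 9, 10, 11, 12, 13, 14, 16, 17, 18, 19}
Identity is VALID: LHS = RHS = {2, 3, 5, 6, 7, 8, 9, 10, 11, 12, 13, 14, 16, 17, 18, 19} ✓

Identity is valid. (A ∩ B)' = A' ∪ B' = {2, 3, 5, 6, 7, 8, 9, 10, 11, 12, 13, 14, 16, 17, 18, 19}


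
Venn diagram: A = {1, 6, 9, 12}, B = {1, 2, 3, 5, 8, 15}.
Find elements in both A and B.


A = {1, 6, 9, 12}
B = {1, 2, 3, 5, 8, 15}
Region: in both A and B
Elements: {1}

Elements in both A and B: {1}


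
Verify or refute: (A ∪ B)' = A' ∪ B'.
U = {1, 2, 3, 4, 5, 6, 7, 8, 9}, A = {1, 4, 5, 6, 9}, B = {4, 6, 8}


LHS: A ∪ B = {1, 4, 5, 6, 8, 9}
(A ∪ B)' = U \ (A ∪ B) = {2, 3, 7}
A' = {2, 3, 7, 8}, B' = {1, 2, 3, 5, 7, 9}
Claimed RHS: A' ∪ B' = {1, 2, 3, 5, 7, 8, 9}
Identity is INVALID: LHS = {2, 3, 7} but the RHS claimed here equals {1, 2, 3, 5, 7, 8, 9}. The correct form is (A ∪ B)' = A' ∩ B'.

Identity is invalid: (A ∪ B)' = {2, 3, 7} but A' ∪ B' = {1, 2, 3, 5, 7, 8, 9}. The correct De Morgan law is (A ∪ B)' = A' ∩ B'.


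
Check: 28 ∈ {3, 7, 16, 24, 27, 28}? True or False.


A = {3, 7, 16, 24, 27, 28}
Checking if 28 is in A
28 is in A → True

28 ∈ A


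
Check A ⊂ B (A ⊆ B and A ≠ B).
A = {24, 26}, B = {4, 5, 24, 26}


A ⊂ B requires: A ⊆ B AND A ≠ B.
A ⊆ B? Yes
A = B? No
A ⊂ B: Yes (A is a proper subset of B)

Yes, A ⊂ B


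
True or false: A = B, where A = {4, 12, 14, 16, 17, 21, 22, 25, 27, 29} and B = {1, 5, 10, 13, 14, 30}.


Two sets are equal iff they have exactly the same elements.
A = {4, 12, 14, 16, 17, 21, 22, 25, 27, 29}
B = {1, 5, 10, 13, 14, 30}
Differences: {1, 4, 5, 10, 12, 13, 16, 17, 21, 22, 25, 27, 29, 30}
A ≠ B

No, A ≠ B


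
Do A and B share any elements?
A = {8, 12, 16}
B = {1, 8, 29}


Disjoint means A ∩ B = ∅.
A ∩ B = {8}
A ∩ B ≠ ∅, so A and B are NOT disjoint.

Yes — A and B share the element(s) of A ∩ B = {8}, so they are not disjoint


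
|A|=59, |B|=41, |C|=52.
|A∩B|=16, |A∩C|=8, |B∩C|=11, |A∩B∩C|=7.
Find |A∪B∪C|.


|A∪B∪C| = |A|+|B|+|C| - |A∩B|-|A∩C|-|B∩C| + |A∩B∩C|
= 59+41+52 - 16-8-11 + 7
= 152 - 35 + 7
= 124

|A ∪ B ∪ C| = 124


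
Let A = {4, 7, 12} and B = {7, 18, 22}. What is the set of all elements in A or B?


A ∪ B = all elements in A or B (or both)
A = {4, 7, 12}
B = {7, 18, 22}
A ∪ B = {4, 7, 12, 18, 22}

A ∪ B = {4, 7, 12, 18, 22}


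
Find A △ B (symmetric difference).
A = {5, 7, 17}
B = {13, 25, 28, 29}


A △ B = (A \ B) ∪ (B \ A) = elements in exactly one of A or B
A \ B = {5, 7, 17}
B \ A = {13, 25, 28, 29}
A △ B = {5, 7, 13, 17, 25, 28, 29}

A △ B = {5, 7, 13, 17, 25, 28, 29}


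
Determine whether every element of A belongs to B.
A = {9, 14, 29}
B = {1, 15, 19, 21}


A ⊆ B means every element of A is in B.
Elements in A not in B: {9, 14, 29}
So A ⊄ B.

No, A ⊄ B


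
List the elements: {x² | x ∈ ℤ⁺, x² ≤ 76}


Checking each candidate:
Condition: positive perfect squares ≤ 76
Result = {1, 4, 9, 16, 25, 36, 49, 64}

{1, 4, 9, 16, 25, 36, 49, 64}


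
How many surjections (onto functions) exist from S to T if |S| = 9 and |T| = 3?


n = |S| = 9, k = |T| = 3. Surjections via inclusion-exclusion:
S(n,k) = Σ(-1)^i × C(k,i) × (k-i)^n, i=0 to k
i=0: (-1)^0×C(3,0)×3^9 = 19683
i=1: (-1)^1×C(3,1)×2^9 = -1536
i=2: (-1)^2×C(3,2)×1^9 = 3
i=3: (-1)^3×C(3,3)×0^9 = 0
Total = 18150

Number of surjections = 18150


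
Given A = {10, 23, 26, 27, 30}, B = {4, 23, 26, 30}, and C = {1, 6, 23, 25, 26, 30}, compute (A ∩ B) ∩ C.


A ∩ B = {23, 26, 30}
(A ∩ B) ∩ C = {23, 26, 30}

A ∩ B ∩ C = {23, 26, 30}


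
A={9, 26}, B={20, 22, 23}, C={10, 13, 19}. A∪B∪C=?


A ∪ B = {9, 20, 22, 23, 26}
(A ∪ B) ∪ C = {9, 10, 13, 19, 20, 22, 23, 26}

A ∪ B ∪ C = {9, 10, 13, 19, 20, 22, 23, 26}


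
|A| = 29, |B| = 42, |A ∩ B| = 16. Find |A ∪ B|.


|A ∪ B| = |A| + |B| - |A ∩ B|
= 29 + 42 - 16
= 55

|A ∪ B| = 55


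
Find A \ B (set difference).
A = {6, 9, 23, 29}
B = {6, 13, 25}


A \ B = elements in A but not in B
A = {6, 9, 23, 29}
B = {6, 13, 25}
Remove from A any elements in B
A \ B = {9, 23, 29}

A \ B = {9, 23, 29}


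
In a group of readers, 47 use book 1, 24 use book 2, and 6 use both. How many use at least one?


|A ∪ B| = |A| + |B| - |A ∩ B|
= 47 + 24 - 6
= 65

|A ∪ B| = 65


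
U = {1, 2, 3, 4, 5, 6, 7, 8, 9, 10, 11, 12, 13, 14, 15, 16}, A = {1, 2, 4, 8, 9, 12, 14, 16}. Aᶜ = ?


Aᶜ = U \ A = elements in U but not in A
U = {1, 2, 3, 4, 5, 6, 7, 8, 9, 10, 11, 12, 13, 14, 15, 16}
A = {1, 2, 4, 8, 9, 12, 14, 16}
Aᶜ = {3, 5, 6, 7, 10, 11, 13, 15}

Aᶜ = {3, 5, 6, 7, 10, 11, 13, 15}


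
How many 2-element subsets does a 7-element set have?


C(n,k) = n! / (k!(n-k)!)
C(7,2) = 7! / (2!5!)
= 21

C(7,2) = 21


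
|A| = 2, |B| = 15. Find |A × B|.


|A × B| = |A| × |B|
= 2 × 15
= 30

|A × B| = 30


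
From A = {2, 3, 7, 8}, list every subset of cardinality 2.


|A| = 4, so A has C(4,2) = 6 subsets of size 2.
Enumerate by choosing 2 elements from A at a time:
{2, 3}, {2, 7}, {2, 8}, {3, 7}, {3, 8}, {7, 8}

2-element subsets (6 total): {2, 3}, {2, 7}, {2, 8}, {3, 7}, {3, 8}, {7, 8}


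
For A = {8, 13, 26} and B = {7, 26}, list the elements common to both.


A ∩ B = elements in both A and B
A = {8, 13, 26}
B = {7, 26}
A ∩ B = {26}

A ∩ B = {26}


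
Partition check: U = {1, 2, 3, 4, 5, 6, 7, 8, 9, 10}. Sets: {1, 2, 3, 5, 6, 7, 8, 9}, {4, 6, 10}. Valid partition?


A partition requires: (1) non-empty parts, (2) pairwise disjoint, (3) union = U
Parts: {1, 2, 3, 5, 6, 7, 8, 9}, {4, 6, 10}
Union of parts: {1, 2, 3, 4, 5, 6, 7, 8, 9, 10}
U = {1, 2, 3, 4, 5, 6, 7, 8, 9, 10}
All non-empty? True
Pairwise disjoint? False
Covers U? True

No, not a valid partition


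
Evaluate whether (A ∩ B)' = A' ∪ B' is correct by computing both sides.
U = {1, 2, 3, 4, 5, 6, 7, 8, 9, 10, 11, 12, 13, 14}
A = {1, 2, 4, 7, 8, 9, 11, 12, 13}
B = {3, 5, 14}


LHS: A ∩ B = ∅
(A ∩ B)' = U \ (A ∩ B) = {1, 2, 3, 4, 5, 6, 7, 8, 9, 10, 11, 12, 13, 14}
A' = {3, 5, 6, 10, 14}, B' = {1, 2, 4, 6, 7, 8, 9, 10, 11, 12, 13}
Claimed RHS: A' ∪ B' = {1, 2, 3, 4, 5, 6, 7, 8, 9, 10, 11, 12, 13, 14}
Identity is VALID: LHS = RHS = {1, 2, 3, 4, 5, 6, 7, 8, 9, 10, 11, 12, 13, 14} ✓

Identity is valid. (A ∩ B)' = A' ∪ B' = {1, 2, 3, 4, 5, 6, 7, 8, 9, 10, 11, 12, 13, 14}


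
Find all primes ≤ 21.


Checking each candidate:
Condition: primes ≤ 21
Result = {2, 3, 5, 7, 11, 13, 17, 19}

{2, 3, 5, 7, 11, 13, 17, 19}


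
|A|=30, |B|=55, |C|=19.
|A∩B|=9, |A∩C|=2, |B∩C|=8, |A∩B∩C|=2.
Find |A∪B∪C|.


|A∪B∪C| = |A|+|B|+|C| - |A∩B|-|A∩C|-|B∩C| + |A∩B∩C|
= 30+55+19 - 9-2-8 + 2
= 104 - 19 + 2
= 87

|A ∪ B ∪ C| = 87


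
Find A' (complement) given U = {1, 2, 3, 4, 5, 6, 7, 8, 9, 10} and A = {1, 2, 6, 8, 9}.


Aᶜ = U \ A = elements in U but not in A
U = {1, 2, 3, 4, 5, 6, 7, 8, 9, 10}
A = {1, 2, 6, 8, 9}
Aᶜ = {3, 4, 5, 7, 10}

Aᶜ = {3, 4, 5, 7, 10}


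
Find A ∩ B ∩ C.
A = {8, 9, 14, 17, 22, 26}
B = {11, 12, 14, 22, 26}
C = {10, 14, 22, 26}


A ∩ B = {14, 22, 26}
(A ∩ B) ∩ C = {14, 22, 26}

A ∩ B ∩ C = {14, 22, 26}


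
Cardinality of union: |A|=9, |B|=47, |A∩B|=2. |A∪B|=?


|A ∪ B| = |A| + |B| - |A ∩ B|
= 9 + 47 - 2
= 54

|A ∪ B| = 54


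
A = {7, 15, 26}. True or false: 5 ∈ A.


A = {7, 15, 26}
Checking if 5 is in A
5 is not in A → False

5 ∉ A


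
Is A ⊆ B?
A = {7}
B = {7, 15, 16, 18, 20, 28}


A ⊆ B means every element of A is in B.
All elements of A are in B.
So A ⊆ B.

Yes, A ⊆ B


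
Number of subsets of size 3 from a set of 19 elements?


C(n,k) = n! / (k!(n-k)!)
C(19,3) = 19! / (3!16!)
= 969

C(19,3) = 969


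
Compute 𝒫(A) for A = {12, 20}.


|A| = 2, so |P(A)| = 2^2 = 4
Enumerate subsets by cardinality (0 to 2):
∅, {12}, {20}, {12, 20}

P(A) has 4 subsets: ∅, {12}, {20}, {12, 20}


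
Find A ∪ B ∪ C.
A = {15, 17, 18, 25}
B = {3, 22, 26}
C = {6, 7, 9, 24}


A ∪ B = {3, 15, 17, 18, 22, 25, 26}
(A ∪ B) ∪ C = {3, 6, 7, 9, 15, 17, 18, 22, 24, 25, 26}

A ∪ B ∪ C = {3, 6, 7, 9, 15, 17, 18, 22, 24, 25, 26}


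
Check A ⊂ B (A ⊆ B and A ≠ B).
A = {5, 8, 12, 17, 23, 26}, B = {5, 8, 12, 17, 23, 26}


A ⊂ B requires: A ⊆ B AND A ≠ B.
A ⊆ B? Yes
A = B? Yes
A = B, so A is not a PROPER subset.

No, A is not a proper subset of B


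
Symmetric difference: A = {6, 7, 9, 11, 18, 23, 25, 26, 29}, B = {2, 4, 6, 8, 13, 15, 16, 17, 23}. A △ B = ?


A △ B = (A \ B) ∪ (B \ A) = elements in exactly one of A or B
A \ B = {7, 9, 11, 18, 25, 26, 29}
B \ A = {2, 4, 8, 13, 15, 16, 17}
A △ B = {2, 4, 7, 8, 9, 11, 13, 15, 16, 17, 18, 25, 26, 29}

A △ B = {2, 4, 7, 8, 9, 11, 13, 15, 16, 17, 18, 25, 26, 29}


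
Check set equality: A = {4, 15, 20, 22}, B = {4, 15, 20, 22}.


Two sets are equal iff they have exactly the same elements.
A = {4, 15, 20, 22}
B = {4, 15, 20, 22}
Same elements → A = B

Yes, A = B


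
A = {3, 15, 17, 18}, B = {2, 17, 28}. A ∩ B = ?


A ∩ B = elements in both A and B
A = {3, 15, 17, 18}
B = {2, 17, 28}
A ∩ B = {17}

A ∩ B = {17}


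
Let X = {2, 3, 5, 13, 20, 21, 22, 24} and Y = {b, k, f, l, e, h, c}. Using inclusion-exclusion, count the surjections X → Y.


n = |X| = 8, k = |Y| = 7. Surjections via inclusion-exclusion:
S(n,k) = Σ(-1)^i × C(k,i) × (k-i)^n, i=0 to k
i=0: (-1)^0×C(7,0)×7^8 = 5764801
i=1: (-1)^1×C(7,1)×6^8 = -11757312
i=2: (-1)^2×C(7,2)×5^8 = 8203125
i=3: (-1)^3×C(7,3)×4^8 = -2293760
i=4: (-1)^4×C(7,4)×3^8 = 229635
i=5: (-1)^5×C(7,5)×2^8 = -5376
i=6: (-1)^6×C(7,6)×1^8 = 7
i=7: (-1)^7×C(7,7)×0^8 = 0
Total = 141120

Number of surjections = 141120


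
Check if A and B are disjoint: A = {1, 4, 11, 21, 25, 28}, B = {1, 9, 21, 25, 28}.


Disjoint means A ∩ B = ∅.
A ∩ B = {1, 21, 25, 28}
A ∩ B ≠ ∅, so A and B are NOT disjoint.

No, A and B are not disjoint (A ∩ B = {1, 21, 25, 28})


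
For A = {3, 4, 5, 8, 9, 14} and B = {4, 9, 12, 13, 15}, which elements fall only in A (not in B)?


A = {3, 4, 5, 8, 9, 14}
B = {4, 9, 12, 13, 15}
Region: only in A (not in B)
Elements: {3, 5, 8, 14}

Elements only in A (not in B): {3, 5, 8, 14}


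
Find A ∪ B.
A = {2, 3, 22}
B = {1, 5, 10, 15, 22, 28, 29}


A ∪ B = all elements in A or B (or both)
A = {2, 3, 22}
B = {1, 5, 10, 15, 22, 28, 29}
A ∪ B = {1, 2, 3, 5, 10, 15, 22, 28, 29}

A ∪ B = {1, 2, 3, 5, 10, 15, 22, 28, 29}


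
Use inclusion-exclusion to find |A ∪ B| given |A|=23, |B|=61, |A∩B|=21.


|A ∪ B| = |A| + |B| - |A ∩ B|
= 23 + 61 - 21
= 63

|A ∪ B| = 63


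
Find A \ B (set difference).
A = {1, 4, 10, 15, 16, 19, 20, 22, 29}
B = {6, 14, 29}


A \ B = elements in A but not in B
A = {1, 4, 10, 15, 16, 19, 20, 22, 29}
B = {6, 14, 29}
Remove from A any elements in B
A \ B = {1, 4, 10, 15, 16, 19, 20, 22}

A \ B = {1, 4, 10, 15, 16, 19, 20, 22}


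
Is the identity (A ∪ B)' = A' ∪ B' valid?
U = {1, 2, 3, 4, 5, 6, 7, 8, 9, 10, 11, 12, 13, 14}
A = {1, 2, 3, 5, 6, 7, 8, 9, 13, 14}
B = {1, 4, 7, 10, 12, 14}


LHS: A ∪ B = {1, 2, 3, 4, 5, 6, 7, 8, 9, 10, 12, 13, 14}
(A ∪ B)' = U \ (A ∪ B) = {11}
A' = {4, 10, 11, 12}, B' = {2, 3, 5, 6, 8, 9, 11, 13}
Claimed RHS: A' ∪ B' = {2, 3, 4, 5, 6, 8, 9, 10, 11, 12, 13}
Identity is INVALID: LHS = {11} but the RHS claimed here equals {2, 3, 4, 5, 6, 8, 9, 10, 11, 12, 13}. The correct form is (A ∪ B)' = A' ∩ B'.

Identity is invalid: (A ∪ B)' = {11} but A' ∪ B' = {2, 3, 4, 5, 6, 8, 9, 10, 11, 12, 13}. The correct De Morgan law is (A ∪ B)' = A' ∩ B'.


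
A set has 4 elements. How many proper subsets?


Total subsets = 2^n = 2^4 = 16
Proper subsets exclude the set itself: 2^n - 1
= 16 - 1
= 15

Number of proper subsets = 15


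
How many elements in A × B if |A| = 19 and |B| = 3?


|A × B| = |A| × |B|
= 19 × 3
= 57

|A × B| = 57


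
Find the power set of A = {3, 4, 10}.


|A| = 3, so |P(A)| = 2^3 = 8
Enumerate subsets by cardinality (0 to 3):
∅, {3}, {4}, {10}, {3, 4}, {3, 10}, {4, 10}, {3, 4, 10}

P(A) has 8 subsets: ∅, {3}, {4}, {10}, {3, 4}, {3, 10}, {4, 10}, {3, 4, 10}


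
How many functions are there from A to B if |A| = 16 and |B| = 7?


Each of |A| = 16 inputs maps to any of |B| = 7 outputs.
# functions = |B|^|A| = 7^16
= 33232930569601

Number of functions = 33232930569601


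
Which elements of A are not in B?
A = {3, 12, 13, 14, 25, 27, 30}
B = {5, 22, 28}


A \ B = elements in A but not in B
A = {3, 12, 13, 14, 25, 27, 30}
B = {5, 22, 28}
Remove from A any elements in B
A \ B = {3, 12, 13, 14, 25, 27, 30}

A \ B = {3, 12, 13, 14, 25, 27, 30}


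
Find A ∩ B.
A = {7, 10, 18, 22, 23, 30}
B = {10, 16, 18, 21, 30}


A ∩ B = elements in both A and B
A = {7, 10, 18, 22, 23, 30}
B = {10, 16, 18, 21, 30}
A ∩ B = {10, 18, 30}

A ∩ B = {10, 18, 30}


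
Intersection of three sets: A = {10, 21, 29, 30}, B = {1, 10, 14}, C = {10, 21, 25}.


A ∩ B = {10}
(A ∩ B) ∩ C = {10}

A ∩ B ∩ C = {10}


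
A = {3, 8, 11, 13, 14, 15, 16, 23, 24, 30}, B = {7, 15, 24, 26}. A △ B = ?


A △ B = (A \ B) ∪ (B \ A) = elements in exactly one of A or B
A \ B = {3, 8, 11, 13, 14, 16, 23, 30}
B \ A = {7, 26}
A △ B = {3, 7, 8, 11, 13, 14, 16, 23, 26, 30}

A △ B = {3, 7, 8, 11, 13, 14, 16, 23, 26, 30}


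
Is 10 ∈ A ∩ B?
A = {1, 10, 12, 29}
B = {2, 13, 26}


A = {1, 10, 12, 29}, B = {2, 13, 26}
A ∩ B = elements in both A and B
A ∩ B = ∅
Checking if 10 ∈ A ∩ B
10 is not in A ∩ B → False

10 ∉ A ∩ B


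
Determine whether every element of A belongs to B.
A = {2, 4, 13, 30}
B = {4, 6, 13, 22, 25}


A ⊆ B means every element of A is in B.
Elements in A not in B: {2, 30}
So A ⊄ B.

No, A ⊄ B


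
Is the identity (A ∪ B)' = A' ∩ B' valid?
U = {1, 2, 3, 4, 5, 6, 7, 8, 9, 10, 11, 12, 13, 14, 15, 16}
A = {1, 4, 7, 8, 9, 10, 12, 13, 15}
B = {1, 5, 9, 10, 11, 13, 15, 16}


LHS: A ∪ B = {1, 4, 5, 7, 8, 9, 10, 11, 12, 13, 15, 16}
(A ∪ B)' = U \ (A ∪ B) = {2, 3, 6, 14}
A' = {2, 3, 5, 6, 11, 14, 16}, B' = {2, 3, 4, 6, 7, 8, 12, 14}
Claimed RHS: A' ∩ B' = {2, 3, 6, 14}
Identity is VALID: LHS = RHS = {2, 3, 6, 14} ✓

Identity is valid. (A ∪ B)' = A' ∩ B' = {2, 3, 6, 14}


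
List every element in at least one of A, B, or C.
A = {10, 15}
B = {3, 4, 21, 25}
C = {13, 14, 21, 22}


A ∪ B = {3, 4, 10, 15, 21, 25}
(A ∪ B) ∪ C = {3, 4, 10, 13, 14, 15, 21, 22, 25}

A ∪ B ∪ C = {3, 4, 10, 13, 14, 15, 21, 22, 25}


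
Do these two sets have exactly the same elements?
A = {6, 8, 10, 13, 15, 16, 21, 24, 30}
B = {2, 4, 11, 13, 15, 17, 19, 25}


Two sets are equal iff they have exactly the same elements.
A = {6, 8, 10, 13, 15, 16, 21, 24, 30}
B = {2, 4, 11, 13, 15, 17, 19, 25}
Differences: {2, 4, 6, 8, 10, 11, 16, 17, 19, 21, 24, 25, 30}
A ≠ B

No, A ≠ B


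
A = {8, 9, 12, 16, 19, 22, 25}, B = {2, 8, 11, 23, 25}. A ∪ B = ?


A ∪ B = all elements in A or B (or both)
A = {8, 9, 12, 16, 19, 22, 25}
B = {2, 8, 11, 23, 25}
A ∪ B = {2, 8, 9, 11, 12, 16, 19, 22, 23, 25}

A ∪ B = {2, 8, 9, 11, 12, 16, 19, 22, 23, 25}


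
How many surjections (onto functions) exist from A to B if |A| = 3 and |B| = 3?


n = |A| = 3, k = |B| = 3. Surjections via inclusion-exclusion:
S(n,k) = Σ(-1)^i × C(k,i) × (k-i)^n, i=0 to k
i=0: (-1)^0×C(3,0)×3^3 = 27
i=1: (-1)^1×C(3,1)×2^3 = -24
i=2: (-1)^2×C(3,2)×1^3 = 3
i=3: (-1)^3×C(3,3)×0^3 = 0
Total = 6

Number of surjections = 6


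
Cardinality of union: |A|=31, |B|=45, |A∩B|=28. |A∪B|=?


|A ∪ B| = |A| + |B| - |A ∩ B|
= 31 + 45 - 28
= 48

|A ∪ B| = 48


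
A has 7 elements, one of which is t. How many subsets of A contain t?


Subsets of A containing t correspond to subsets of A \ {t}, which has 6 elements.
Count = 2^(n-1) = 2^6
= 64

Number of subsets containing t = 64


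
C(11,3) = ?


C(n,k) = n! / (k!(n-k)!)
C(11,3) = 11! / (3!8!)
= 165

C(11,3) = 165


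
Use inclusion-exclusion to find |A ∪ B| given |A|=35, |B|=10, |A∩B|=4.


|A ∪ B| = |A| + |B| - |A ∩ B|
= 35 + 10 - 4
= 41

|A ∪ B| = 41


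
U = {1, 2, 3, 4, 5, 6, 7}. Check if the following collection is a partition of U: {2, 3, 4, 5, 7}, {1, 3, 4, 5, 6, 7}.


A partition requires: (1) non-empty parts, (2) pairwise disjoint, (3) union = U
Parts: {2, 3, 4, 5, 7}, {1, 3, 4, 5, 6, 7}
Union of parts: {1, 2, 3, 4, 5, 6, 7}
U = {1, 2, 3, 4, 5, 6, 7}
All non-empty? True
Pairwise disjoint? False
Covers U? True

No, not a valid partition


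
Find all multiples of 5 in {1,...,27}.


Checking each candidate:
Condition: multiples of 5 in {1,...,27}
Result = {5, 10, 15, 20, 25}

{5, 10, 15, 20, 25}


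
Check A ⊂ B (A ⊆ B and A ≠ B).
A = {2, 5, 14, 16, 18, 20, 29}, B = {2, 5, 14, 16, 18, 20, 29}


A ⊂ B requires: A ⊆ B AND A ≠ B.
A ⊆ B? Yes
A = B? Yes
A = B, so A is not a PROPER subset.

No, A is not a proper subset of B


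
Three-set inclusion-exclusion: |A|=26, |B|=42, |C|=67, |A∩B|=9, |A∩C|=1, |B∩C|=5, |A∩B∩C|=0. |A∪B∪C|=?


|A∪B∪C| = |A|+|B|+|C| - |A∩B|-|A∩C|-|B∩C| + |A∩B∩C|
= 26+42+67 - 9-1-5 + 0
= 135 - 15 + 0
= 120

|A ∪ B ∪ C| = 120


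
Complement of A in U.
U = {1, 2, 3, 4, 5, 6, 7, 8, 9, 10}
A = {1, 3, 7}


Aᶜ = U \ A = elements in U but not in A
U = {1, 2, 3, 4, 5, 6, 7, 8, 9, 10}
A = {1, 3, 7}
Aᶜ = {2, 4, 5, 6, 8, 9, 10}

Aᶜ = {2, 4, 5, 6, 8, 9, 10}


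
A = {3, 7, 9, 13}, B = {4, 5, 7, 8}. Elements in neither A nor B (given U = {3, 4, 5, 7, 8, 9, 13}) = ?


A = {3, 7, 9, 13}
B = {4, 5, 7, 8}
Region: in neither A nor B (given U = {3, 4, 5, 7, 8, 9, 13})
Elements: ∅

Elements in neither A nor B (given U = {3, 4, 5, 7, 8, 9, 13}): ∅


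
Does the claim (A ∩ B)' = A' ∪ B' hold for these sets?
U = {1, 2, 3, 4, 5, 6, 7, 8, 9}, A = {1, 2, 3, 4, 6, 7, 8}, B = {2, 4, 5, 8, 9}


LHS: A ∩ B = {2, 4, 8}
(A ∩ B)' = U \ (A ∩ B) = {1, 3, 5, 6, 7, 9}
A' = {5, 9}, B' = {1, 3, 6, 7}
Claimed RHS: A' ∪ B' = {1, 3, 5, 6, 7, 9}
Identity is VALID: LHS = RHS = {1, 3, 5, 6, 7, 9} ✓

Identity is valid. (A ∩ B)' = A' ∪ B' = {1, 3, 5, 6, 7, 9}


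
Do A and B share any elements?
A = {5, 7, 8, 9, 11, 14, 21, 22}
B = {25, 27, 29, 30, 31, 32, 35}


Disjoint means A ∩ B = ∅.
A ∩ B = ∅
A ∩ B = ∅, so A and B are disjoint.

No — A and B share no elements (A ∩ B = ∅), so they are disjoint


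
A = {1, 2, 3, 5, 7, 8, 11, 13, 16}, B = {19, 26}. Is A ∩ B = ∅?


Disjoint means A ∩ B = ∅.
A ∩ B = ∅
A ∩ B = ∅, so A and B are disjoint.

Yes, A and B are disjoint


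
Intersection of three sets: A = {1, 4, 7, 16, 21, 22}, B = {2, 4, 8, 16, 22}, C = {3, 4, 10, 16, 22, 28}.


A ∩ B = {4, 16, 22}
(A ∩ B) ∩ C = {4, 16, 22}

A ∩ B ∩ C = {4, 16, 22}


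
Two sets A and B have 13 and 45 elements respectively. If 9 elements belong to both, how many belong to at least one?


|A ∪ B| = |A| + |B| - |A ∩ B|
= 13 + 45 - 9
= 49

|A ∪ B| = 49


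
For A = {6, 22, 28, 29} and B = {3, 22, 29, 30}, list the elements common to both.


A ∩ B = elements in both A and B
A = {6, 22, 28, 29}
B = {3, 22, 29, 30}
A ∩ B = {22, 29}

A ∩ B = {22, 29}


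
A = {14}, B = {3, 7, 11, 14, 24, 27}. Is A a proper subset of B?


A ⊂ B requires: A ⊆ B AND A ≠ B.
A ⊆ B? Yes
A = B? No
A ⊂ B: Yes (A is a proper subset of B)

Yes, A ⊂ B


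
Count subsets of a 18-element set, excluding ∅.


Total subsets = 2^n = 2^18 = 262144
Non-empty subsets exclude the empty set: 2^n - 1
= 262144 - 1
= 262143

Number of non-empty subsets = 262143


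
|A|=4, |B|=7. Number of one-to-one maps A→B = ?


An injection sends each of |A| = 4 inputs to a distinct output in B.
# injections = |B|·(|B|-1)·…·(|B|-|A|+1) = 7! / (7 - 4)!
= 7 × 6 × 5 × 4
= 840

Number of injections = 840


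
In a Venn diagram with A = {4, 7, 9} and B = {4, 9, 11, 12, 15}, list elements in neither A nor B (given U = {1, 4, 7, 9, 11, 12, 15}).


A = {4, 7, 9}
B = {4, 9, 11, 12, 15}
Region: in neither A nor B (given U = {1, 4, 7, 9, 11, 12, 15})
Elements: {1}

Elements in neither A nor B (given U = {1, 4, 7, 9, 11, 12, 15}): {1}


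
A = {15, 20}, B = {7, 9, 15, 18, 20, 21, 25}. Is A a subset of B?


A ⊆ B means every element of A is in B.
All elements of A are in B.
So A ⊆ B.

Yes, A ⊆ B


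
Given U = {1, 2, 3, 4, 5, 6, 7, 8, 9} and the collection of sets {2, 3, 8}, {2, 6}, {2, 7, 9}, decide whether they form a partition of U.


A partition requires: (1) non-empty parts, (2) pairwise disjoint, (3) union = U
Parts: {2, 3, 8}, {2, 6}, {2, 7, 9}
Union of parts: {2, 3, 6, 7, 8, 9}
U = {1, 2, 3, 4, 5, 6, 7, 8, 9}
All non-empty? True
Pairwise disjoint? False
Covers U? False

No, not a valid partition


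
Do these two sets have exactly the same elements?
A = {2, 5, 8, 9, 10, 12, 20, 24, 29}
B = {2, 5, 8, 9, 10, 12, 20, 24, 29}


Two sets are equal iff they have exactly the same elements.
A = {2, 5, 8, 9, 10, 12, 20, 24, 29}
B = {2, 5, 8, 9, 10, 12, 20, 24, 29}
Same elements → A = B

Yes, A = B


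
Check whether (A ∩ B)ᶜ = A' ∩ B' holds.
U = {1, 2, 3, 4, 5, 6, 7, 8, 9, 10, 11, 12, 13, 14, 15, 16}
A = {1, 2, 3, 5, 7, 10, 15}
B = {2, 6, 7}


LHS: A ∩ B = {2, 7}
(A ∩ B)' = U \ (A ∩ B) = {1, 3, 4, 5, 6, 8, 9, 10, 11, 12, 13, 14, 15, 16}
A' = {4, 6, 8, 9, 11, 12, 13, 14, 16}, B' = {1, 3, 4, 5, 8, 9, 10, 11, 12, 13, 14, 15, 16}
Claimed RHS: A' ∩ B' = {4, 8, 9, 11, 12, 13, 14, 16}
Identity is INVALID: LHS = {1, 3, 4, 5, 6, 8, 9, 10, 11, 12, 13, 14, 15, 16} but the RHS claimed here equals {4, 8, 9, 11, 12, 13, 14, 16}. The correct form is (A ∩ B)' = A' ∪ B'.

Identity is invalid: (A ∩ B)' = {1, 3, 4, 5, 6, 8, 9, 10, 11, 12, 13, 14, 15, 16} but A' ∩ B' = {4, 8, 9, 11, 12, 13, 14, 16}. The correct De Morgan law is (A ∩ B)' = A' ∪ B'.


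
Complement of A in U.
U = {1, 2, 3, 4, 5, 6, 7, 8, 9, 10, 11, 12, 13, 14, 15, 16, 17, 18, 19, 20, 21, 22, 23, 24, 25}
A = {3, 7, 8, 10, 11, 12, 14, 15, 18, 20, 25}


Aᶜ = U \ A = elements in U but not in A
U = {1, 2, 3, 4, 5, 6, 7, 8, 9, 10, 11, 12, 13, 14, 15, 16, 17, 18, 19, 20, 21, 22, 23, 24, 25}
A = {3, 7, 8, 10, 11, 12, 14, 15, 18, 20, 25}
Aᶜ = {1, 2, 4, 5, 6, 9, 13, 16, 17, 19, 21, 22, 23, 24}

Aᶜ = {1, 2, 4, 5, 6, 9, 13, 16, 17, 19, 21, 22, 23, 24}


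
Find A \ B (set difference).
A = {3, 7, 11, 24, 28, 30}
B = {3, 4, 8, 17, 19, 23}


A \ B = elements in A but not in B
A = {3, 7, 11, 24, 28, 30}
B = {3, 4, 8, 17, 19, 23}
Remove from A any elements in B
A \ B = {7, 11, 24, 28, 30}

A \ B = {7, 11, 24, 28, 30}


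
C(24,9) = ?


C(n,k) = n! / (k!(n-k)!)
C(24,9) = 24! / (9!15!)
= 1307504

C(24,9) = 1307504


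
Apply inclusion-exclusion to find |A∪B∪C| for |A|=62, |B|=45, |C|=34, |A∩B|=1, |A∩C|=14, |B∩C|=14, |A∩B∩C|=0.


|A∪B∪C| = |A|+|B|+|C| - |A∩B|-|A∩C|-|B∩C| + |A∩B∩C|
= 62+45+34 - 1-14-14 + 0
= 141 - 29 + 0
= 112

|A ∪ B ∪ C| = 112


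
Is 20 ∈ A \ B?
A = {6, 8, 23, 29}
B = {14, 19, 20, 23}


A = {6, 8, 23, 29}, B = {14, 19, 20, 23}
A \ B = elements in A but not in B
A \ B = {6, 8, 29}
Checking if 20 ∈ A \ B
20 is not in A \ B → False

20 ∉ A \ B


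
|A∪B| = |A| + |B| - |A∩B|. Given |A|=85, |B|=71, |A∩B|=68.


|A ∪ B| = |A| + |B| - |A ∩ B|
= 85 + 71 - 68
= 88

|A ∪ B| = 88


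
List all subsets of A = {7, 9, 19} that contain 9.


A subset of A contains 9 iff the remaining 2 elements form any subset of A \ {9}.
Count: 2^(n-1) = 2^2 = 4
Subsets containing 9: {9}, {7, 9}, {9, 19}, {7, 9, 19}

Subsets containing 9 (4 total): {9}, {7, 9}, {9, 19}, {7, 9, 19}


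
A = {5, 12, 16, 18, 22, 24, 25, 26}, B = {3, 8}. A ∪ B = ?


A ∪ B = all elements in A or B (or both)
A = {5, 12, 16, 18, 22, 24, 25, 26}
B = {3, 8}
A ∪ B = {3, 5, 8, 12, 16, 18, 22, 24, 25, 26}

A ∪ B = {3, 5, 8, 12, 16, 18, 22, 24, 25, 26}


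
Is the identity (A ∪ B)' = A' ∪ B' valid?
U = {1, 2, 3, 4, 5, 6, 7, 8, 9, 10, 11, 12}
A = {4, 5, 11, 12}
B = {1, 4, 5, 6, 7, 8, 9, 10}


LHS: A ∪ B = {1, 4, 5, 6, 7, 8, 9, 10, 11, 12}
(A ∪ B)' = U \ (A ∪ B) = {2, 3}
A' = {1, 2, 3, 6, 7, 8, 9, 10}, B' = {2, 3, 11, 12}
Claimed RHS: A' ∪ B' = {1, 2, 3, 6, 7, 8, 9, 10, 11, 12}
Identity is INVALID: LHS = {2, 3} but the RHS claimed here equals {1, 2, 3, 6, 7, 8, 9, 10, 11, 12}. The correct form is (A ∪ B)' = A' ∩ B'.

Identity is invalid: (A ∪ B)' = {2, 3} but A' ∪ B' = {1, 2, 3, 6, 7, 8, 9, 10, 11, 12}. The correct De Morgan law is (A ∪ B)' = A' ∩ B'.


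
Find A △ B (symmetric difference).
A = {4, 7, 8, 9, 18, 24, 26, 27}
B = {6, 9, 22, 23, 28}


A △ B = (A \ B) ∪ (B \ A) = elements in exactly one of A or B
A \ B = {4, 7, 8, 18, 24, 26, 27}
B \ A = {6, 22, 23, 28}
A △ B = {4, 6, 7, 8, 18, 22, 23, 24, 26, 27, 28}

A △ B = {4, 6, 7, 8, 18, 22, 23, 24, 26, 27, 28}


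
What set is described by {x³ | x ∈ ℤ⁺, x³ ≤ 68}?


Checking each candidate:
Condition: positive perfect cubes ≤ 68
Result = {1, 8, 27, 64}

{1, 8, 27, 64}


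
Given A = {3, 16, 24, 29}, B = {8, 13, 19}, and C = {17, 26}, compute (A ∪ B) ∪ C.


A ∪ B = {3, 8, 13, 16, 19, 24, 29}
(A ∪ B) ∪ C = {3, 8, 13, 16, 17, 19, 24, 26, 29}

A ∪ B ∪ C = {3, 8, 13, 16, 17, 19, 24, 26, 29}


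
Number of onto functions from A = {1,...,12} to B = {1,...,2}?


n = |A| = 12, k = |B| = 2. Surjections via inclusion-exclusion:
S(n,k) = Σ(-1)^i × C(k,i) × (k-i)^n, i=0 to k
i=0: (-1)^0×C(2,0)×2^12 = 4096
i=1: (-1)^1×C(2,1)×1^12 = -2
i=2: (-1)^2×C(2,2)×0^12 = 0
Total = 4094

Number of surjections = 4094


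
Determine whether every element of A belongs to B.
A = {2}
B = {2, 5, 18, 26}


A ⊆ B means every element of A is in B.
All elements of A are in B.
So A ⊆ B.

Yes, A ⊆ B


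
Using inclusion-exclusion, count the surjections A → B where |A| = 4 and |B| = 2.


n = |A| = 4, k = |B| = 2. Surjections via inclusion-exclusion:
S(n,k) = Σ(-1)^i × C(k,i) × (k-i)^n, i=0 to k
i=0: (-1)^0×C(2,0)×2^4 = 16
i=1: (-1)^1×C(2,1)×1^4 = -2
i=2: (-1)^2×C(2,2)×0^4 = 0
Total = 14

Number of surjections = 14


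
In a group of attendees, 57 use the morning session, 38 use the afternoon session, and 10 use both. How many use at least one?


|A ∪ B| = |A| + |B| - |A ∩ B|
= 57 + 38 - 10
= 85

|A ∪ B| = 85


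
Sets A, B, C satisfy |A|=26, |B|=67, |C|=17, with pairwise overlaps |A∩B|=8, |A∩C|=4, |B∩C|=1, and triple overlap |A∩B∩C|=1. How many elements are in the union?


|A∪B∪C| = |A|+|B|+|C| - |A∩B|-|A∩C|-|B∩C| + |A∩B∩C|
= 26+67+17 - 8-4-1 + 1
= 110 - 13 + 1
= 98

|A ∪ B ∪ C| = 98


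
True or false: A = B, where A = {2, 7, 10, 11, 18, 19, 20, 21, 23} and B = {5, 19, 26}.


Two sets are equal iff they have exactly the same elements.
A = {2, 7, 10, 11, 18, 19, 20, 21, 23}
B = {5, 19, 26}
Differences: {2, 5, 7, 10, 11, 18, 20, 21, 23, 26}
A ≠ B

No, A ≠ B


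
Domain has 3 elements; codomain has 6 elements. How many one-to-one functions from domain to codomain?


An injection sends each of |A| = 3 inputs to a distinct output in B.
# injections = |B|·(|B|-1)·…·(|B|-|A|+1) = 6! / (6 - 3)!
= 6 × 5 × 4
= 120

Number of injections = 120


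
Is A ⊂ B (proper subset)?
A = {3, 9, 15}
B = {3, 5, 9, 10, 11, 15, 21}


A ⊂ B requires: A ⊆ B AND A ≠ B.
A ⊆ B? Yes
A = B? No
A ⊂ B: Yes (A is a proper subset of B)

Yes, A ⊂ B


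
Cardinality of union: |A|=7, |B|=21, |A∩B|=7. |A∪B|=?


|A ∪ B| = |A| + |B| - |A ∩ B|
= 7 + 21 - 7
= 21

|A ∪ B| = 21


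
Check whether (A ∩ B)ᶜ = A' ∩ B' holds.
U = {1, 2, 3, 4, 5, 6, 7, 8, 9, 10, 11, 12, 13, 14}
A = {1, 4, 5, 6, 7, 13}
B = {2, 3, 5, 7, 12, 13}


LHS: A ∩ B = {5, 7, 13}
(A ∩ B)' = U \ (A ∩ B) = {1, 2, 3, 4, 6, 8, 9, 10, 11, 12, 14}
A' = {2, 3, 8, 9, 10, 11, 12, 14}, B' = {1, 4, 6, 8, 9, 10, 11, 14}
Claimed RHS: A' ∩ B' = {8, 9, 10, 11, 14}
Identity is INVALID: LHS = {1, 2, 3, 4, 6, 8, 9, 10, 11, 12, 14} but the RHS claimed here equals {8, 9, 10, 11, 14}. The correct form is (A ∩ B)' = A' ∪ B'.

Identity is invalid: (A ∩ B)' = {1, 2, 3, 4, 6, 8, 9, 10, 11, 12, 14} but A' ∩ B' = {8, 9, 10, 11, 14}. The correct De Morgan law is (A ∩ B)' = A' ∪ B'.


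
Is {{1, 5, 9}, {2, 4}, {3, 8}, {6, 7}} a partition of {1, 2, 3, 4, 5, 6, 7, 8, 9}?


A partition requires: (1) non-empty parts, (2) pairwise disjoint, (3) union = U
Parts: {1, 5, 9}, {2, 4}, {3, 8}, {6, 7}
Union of parts: {1, 2, 3, 4, 5, 6, 7, 8, 9}
U = {1, 2, 3, 4, 5, 6, 7, 8, 9}
All non-empty? True
Pairwise disjoint? True
Covers U? True

Yes, valid partition


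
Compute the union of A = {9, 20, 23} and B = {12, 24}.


A ∪ B = all elements in A or B (or both)
A = {9, 20, 23}
B = {12, 24}
A ∪ B = {9, 12, 20, 23, 24}

A ∪ B = {9, 12, 20, 23, 24}


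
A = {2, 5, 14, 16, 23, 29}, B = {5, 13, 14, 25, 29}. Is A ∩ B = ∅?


Disjoint means A ∩ B = ∅.
A ∩ B = {5, 14, 29}
A ∩ B ≠ ∅, so A and B are NOT disjoint.

No, A and B are not disjoint (A ∩ B = {5, 14, 29})


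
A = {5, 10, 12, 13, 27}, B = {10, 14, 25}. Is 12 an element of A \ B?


A = {5, 10, 12, 13, 27}, B = {10, 14, 25}
A \ B = elements in A but not in B
A \ B = {5, 12, 13, 27}
Checking if 12 ∈ A \ B
12 is in A \ B → True

12 ∈ A \ B


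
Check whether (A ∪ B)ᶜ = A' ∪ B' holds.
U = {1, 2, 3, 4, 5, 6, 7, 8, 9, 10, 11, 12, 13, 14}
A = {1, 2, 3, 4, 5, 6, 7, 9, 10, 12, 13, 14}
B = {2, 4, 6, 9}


LHS: A ∪ B = {1, 2, 3, 4, 5, 6, 7, 9, 10, 12, 13, 14}
(A ∪ B)' = U \ (A ∪ B) = {8, 11}
A' = {8, 11}, B' = {1, 3, 5, 7, 8, 10, 11, 12, 13, 14}
Claimed RHS: A' ∪ B' = {1, 3, 5, 7, 8, 10, 11, 12, 13, 14}
Identity is INVALID: LHS = {8, 11} but the RHS claimed here equals {1, 3, 5, 7, 8, 10, 11, 12, 13, 14}. The correct form is (A ∪ B)' = A' ∩ B'.

Identity is invalid: (A ∪ B)' = {8, 11} but A' ∪ B' = {1, 3, 5, 7, 8, 10, 11, 12, 13, 14}. The correct De Morgan law is (A ∪ B)' = A' ∩ B'.


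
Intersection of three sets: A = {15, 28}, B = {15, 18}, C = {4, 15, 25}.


A ∩ B = {15}
(A ∩ B) ∩ C = {15}

A ∩ B ∩ C = {15}


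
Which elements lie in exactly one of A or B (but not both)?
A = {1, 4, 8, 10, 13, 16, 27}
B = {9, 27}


A △ B = (A \ B) ∪ (B \ A) = elements in exactly one of A or B
A \ B = {1, 4, 8, 10, 13, 16}
B \ A = {9}
A △ B = {1, 4, 8, 9, 10, 13, 16}

A △ B = {1, 4, 8, 9, 10, 13, 16}


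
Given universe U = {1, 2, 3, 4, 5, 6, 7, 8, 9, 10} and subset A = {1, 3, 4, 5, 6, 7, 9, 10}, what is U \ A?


Aᶜ = U \ A = elements in U but not in A
U = {1, 2, 3, 4, 5, 6, 7, 8, 9, 10}
A = {1, 3, 4, 5, 6, 7, 9, 10}
Aᶜ = {2, 8}

Aᶜ = {2, 8}
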